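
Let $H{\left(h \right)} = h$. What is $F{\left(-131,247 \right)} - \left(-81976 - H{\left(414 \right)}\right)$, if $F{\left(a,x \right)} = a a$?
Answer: $99551$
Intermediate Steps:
$F{\left(a,x \right)} = a^{2}$
$F{\left(-131,247 \right)} - \left(-81976 - H{\left(414 \right)}\right) = \left(-131\right)^{2} - \left(-81976 - 414\right) = 17161 - \left(-81976 - 414\right) = 17161 - -82390 = 17161 + 82390 = 99551$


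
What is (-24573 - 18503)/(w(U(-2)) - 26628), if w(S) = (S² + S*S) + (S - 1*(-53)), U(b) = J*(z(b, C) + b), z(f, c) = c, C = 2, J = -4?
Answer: 43076/26575 ≈ 1.6209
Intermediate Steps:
U(b) = -8 - 4*b (U(b) = -4*(2 + b) = -8 - 4*b)
w(S) = 53 + S + 2*S² (w(S) = (S² + S²) + (S + 53) = 2*S² + (53 + S) = 53 + S + 2*S²)
(-24573 - 18503)/(w(U(-2)) - 26628) = (-24573 - 18503)/((53 + (-8 - 4*(-2)) + 2*(-8 - 4*(-2))²) - 26628) = -43076/((53 + (-8 + 8) + 2*(-8 + 8)²) - 26628) = -43076/((53 + 0 + 2*0²) - 26628) = -43076/((53 + 0 + 2*0) - 26628) = -43076/((53 + 0 + 0) - 26628) = -43076/(53 - 26628) = -43076/(-26575) = -43076*(-1/26575) = 43076/26575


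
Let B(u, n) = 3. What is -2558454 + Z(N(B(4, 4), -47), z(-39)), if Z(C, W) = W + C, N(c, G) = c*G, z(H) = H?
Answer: -2558634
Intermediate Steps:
N(c, G) = G*c
Z(C, W) = C + W
-2558454 + Z(N(B(4, 4), -47), z(-39)) = -2558454 + (-47*3 - 39) = -2558454 + (-141 - 39) = -2558454 - 180 = -2558634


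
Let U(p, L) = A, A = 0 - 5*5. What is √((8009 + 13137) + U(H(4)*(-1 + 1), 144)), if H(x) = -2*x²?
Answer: √21121 ≈ 145.33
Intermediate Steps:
A = -25 (A = 0 - 25 = -25)
U(p, L) = -25
√((8009 + 13137) + U(H(4)*(-1 + 1), 144)) = √((8009 + 13137) - 25) = √(21146 - 25) = √21121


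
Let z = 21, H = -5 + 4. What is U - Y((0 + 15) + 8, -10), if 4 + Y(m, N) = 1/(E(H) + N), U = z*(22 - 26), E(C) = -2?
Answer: -959/12 ≈ -79.917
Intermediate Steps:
H = -1
U = -84 (U = 21*(22 - 26) = 21*(-4) = -84)
Y(m, N) = -4 + 1/(-2 + N)
U - Y((0 + 15) + 8, -10) = -84 - (9 - 4*(-10))/(-2 - 10) = -84 - (9 + 40)/(-12) = -84 - (-1)*49/12 = -84 - 1*(-49/12) = -84 + 49/12 = -959/12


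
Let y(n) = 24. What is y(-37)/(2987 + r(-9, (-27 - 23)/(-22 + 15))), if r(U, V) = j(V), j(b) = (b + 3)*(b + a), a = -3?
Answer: 196/24737 ≈ 0.0079233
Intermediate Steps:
j(b) = (-3 + b)*(3 + b) (j(b) = (b + 3)*(b - 3) = (3 + b)*(-3 + b) = (-3 + b)*(3 + b))
r(U, V) = -9 + V²
y(-37)/(2987 + r(-9, (-27 - 23)/(-22 + 15))) = 24/(2987 + (-9 + ((-27 - 23)/(-22 + 15))²)) = 24/(2987 + (-9 + (-50/(-7))²)) = 24/(2987 + (-9 + (-50*(-⅐))²)) = 24/(2987 + (-9 + (50/7)²)) = 24/(2987 + (-9 + 2500/49)) = 24/(2987 + 2059/49) = 24/(148422/49) = (49/148422)*24 = 196/24737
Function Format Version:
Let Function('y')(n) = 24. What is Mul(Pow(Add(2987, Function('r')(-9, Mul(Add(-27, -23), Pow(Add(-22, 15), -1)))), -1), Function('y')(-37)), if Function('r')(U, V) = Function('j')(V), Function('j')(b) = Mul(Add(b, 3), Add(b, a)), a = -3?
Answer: Rational(196, 24737) ≈ 0.0079233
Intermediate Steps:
Function('j')(b) = Mul(Add(-3, b), Add(3, b)) (Function('j')(b) = Mul(Add(b, 3), Add(b, -3)) = Mul(Add(3, b), Add(-3, b)) = Mul(Add(-3, b), Add(3, b)))
Function('r')(U, V) = Add(-9, Pow(V, 2))
Mul(Pow(Add(2987, Function('r')(-9, Mul(Add(-27, -23), Pow(Add(-22, 15), -1)))), -1), Function('y')(-37)) = Mul(Pow(Add(2987, Add(-9, Pow(Mul(Add(-27, -23), Pow(Add(-22, 15), -1)), 2))), -1), 24) = Mul(Pow(Add(2987, Add(-9, Pow(Mul(-50, Pow(-7, -1)), 2))), -1), 24) = Mul(Pow(Add(2987, Add(-9, Pow(Mul(-50, Rational(-1, 7)), 2))), -1), 24) = Mul(Pow(Add(2987, Add(-9, Pow(Rational(50, 7), 2))), -1), 24) = Mul(Pow(Add(2987, Add(-9, Rational(2500, 49))), -1), 24) = Mul(Pow(Add(2987, Rational(2059, 49)), -1), 24) = Mul(Pow(Rational(148422, 49), -1), 24) = Mul(Rational(49, 148422), 24) = Rational(196, 24737)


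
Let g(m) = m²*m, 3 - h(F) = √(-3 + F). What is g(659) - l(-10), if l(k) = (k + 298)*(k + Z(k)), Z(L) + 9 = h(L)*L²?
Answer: 286110251 + 28800*I*√13 ≈ 2.8611e+8 + 1.0384e+5*I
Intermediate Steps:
h(F) = 3 - √(-3 + F)
Z(L) = -9 + L²*(3 - √(-3 + L)) (Z(L) = -9 + (3 - √(-3 + L))*L² = -9 + L²*(3 - √(-3 + L)))
g(m) = m³
l(k) = (298 + k)*(-9 + k + k²*(3 - √(-3 + k))) (l(k) = (k + 298)*(k + (-9 + k²*(3 - √(-3 + k)))) = (298 + k)*(-9 + k + k²*(3 - √(-3 + k))))
g(659) - l(-10) = 659³ - (-2682 + (-10)² + 298*(-10) - 1*(-10)*(9 + (-10)²*(-3 + √(-3 - 10))) + 298*(-10)²*(3 - √(-3 - 10))) = 286191179 - (-2682 + 100 - 2980 - 1*(-10)*(9 + 100*(-3 + √(-13))) + 298*100*(3 - √(-13))) = 286191179 - (-2682 + 100 - 2980 - 1*(-10)*(9 + 100*(-3 + I*√13)) + 298*100*(3 - I*√13)) = 286191179 - (-2682 + 100 - 2980 - 1*(-10)*(9 + (-300 + 100*I*√13)) + 298*100*(3 - I*√13)) = 286191179 - (-2682 + 100 - 2980 - 1*(-10)*(-291 + 100*I*√13) + (89400 - 29800*I*√13)) = 286191179 - (-2682 + 100 - 2980 + (-2910 + 1000*I*√13) + (89400 - 29800*I*√13)) = 286191179 - (80928 - 28800*I*√13) = 286191179 + (-80928 + 28800*I*√13) = 286110251 + 28800*I*√13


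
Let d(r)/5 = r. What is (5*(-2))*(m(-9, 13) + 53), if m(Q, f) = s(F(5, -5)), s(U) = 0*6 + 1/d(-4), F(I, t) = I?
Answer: -1059/2 ≈ -529.50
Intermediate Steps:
d(r) = 5*r
s(U) = -1/20 (s(U) = 0*6 + 1/(5*(-4)) = 0 + 1/(-20) = 0 - 1/20 = -1/20)
m(Q, f) = -1/20
(5*(-2))*(m(-9, 13) + 53) = (5*(-2))*(-1/20 + 53) = -10*1059/20 = -1059/2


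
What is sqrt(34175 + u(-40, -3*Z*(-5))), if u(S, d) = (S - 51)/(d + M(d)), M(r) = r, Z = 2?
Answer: sqrt(30756135)/30 ≈ 184.86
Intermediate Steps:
u(S, d) = (-51 + S)/(2*d) (u(S, d) = (S - 51)/(d + d) = (-51 + S)/((2*d)) = (-51 + S)*(1/(2*d)) = (-51 + S)/(2*d))
sqrt(34175 + u(-40, -3*Z*(-5))) = sqrt(34175 + (-51 - 40)/(2*((-3*2*(-5))))) = sqrt(34175 + (1/2)*(-91)/(-6*(-5))) = sqrt(34175 + (1/2)*(-91)/30) = sqrt(34175 + (1/2)*(1/30)*(-91)) = sqrt(34175 - 91/60) = sqrt(2050409/60) = sqrt(30756135)/30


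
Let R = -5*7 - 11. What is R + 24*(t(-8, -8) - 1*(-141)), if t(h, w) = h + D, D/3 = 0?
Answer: 3146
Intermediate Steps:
D = 0 (D = 3*0 = 0)
t(h, w) = h (t(h, w) = h + 0 = h)
R = -46 (R = -35 - 11 = -46)
R + 24*(t(-8, -8) - 1*(-141)) = -46 + 24*(-8 - 1*(-141)) = -46 + 24*(-8 + 141) = -46 + 24*133 = -46 + 3192 = 3146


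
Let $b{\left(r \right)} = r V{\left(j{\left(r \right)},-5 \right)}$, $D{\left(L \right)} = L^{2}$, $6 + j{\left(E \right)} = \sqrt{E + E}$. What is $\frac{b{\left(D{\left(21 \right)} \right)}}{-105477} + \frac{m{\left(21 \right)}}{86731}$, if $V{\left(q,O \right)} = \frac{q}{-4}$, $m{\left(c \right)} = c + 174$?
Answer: $- \frac{24536361}{6098750458} + \frac{3087 \sqrt{2}}{140636} \approx 0.027019$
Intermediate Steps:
$j{\left(E \right)} = -6 + \sqrt{2} \sqrt{E}$ ($j{\left(E \right)} = -6 + \sqrt{E + E} = -6 + \sqrt{2 E} = -6 + \sqrt{2} \sqrt{E}$)
$m{\left(c \right)} = 174 + c$
$V{\left(q,O \right)} = - \frac{q}{4}$ ($V{\left(q,O \right)} = q \left(- \frac{1}{4}\right) = - \frac{q}{4}$)
$b{\left(r \right)} = r \left(\frac{3}{2} - \frac{\sqrt{2} \sqrt{r}}{4}\right)$ ($b{\left(r \right)} = r \left(- \frac{-6 + \sqrt{2} \sqrt{r}}{4}\right) = r \left(\frac{3}{2} - \frac{\sqrt{2} \sqrt{r}}{4}\right)$)
$\frac{b{\left(D{\left(21 \right)} \right)}}{-105477} + \frac{m{\left(21 \right)}}{86731} = \frac{\frac{1}{4} \cdot 21^{2} \left(6 - \sqrt{2} \sqrt{21^{2}}\right)}{-105477} + \frac{174 + 21}{86731} = \frac{1}{4} \cdot 441 \left(6 - \sqrt{2} \sqrt{441}\right) \left(- \frac{1}{105477}\right) + 195 \cdot \frac{1}{86731} = \frac{1}{4} \cdot 441 \left(6 - \sqrt{2} \cdot 21\right) \left(- \frac{1}{105477}\right) + \frac{195}{86731} = \frac{1}{4} \cdot 441 \left(6 - 21 \sqrt{2}\right) \left(- \frac{1}{105477}\right) + \frac{195}{86731} = \left(\frac{1323}{2} - \frac{9261 \sqrt{2}}{4}\right) \left(- \frac{1}{105477}\right) + \frac{195}{86731} = \left(- \frac{441}{70318} + \frac{3087 \sqrt{2}}{140636}\right) + \frac{195}{86731} = - \frac{24536361}{6098750458} + \frac{3087 \sqrt{2}}{140636}$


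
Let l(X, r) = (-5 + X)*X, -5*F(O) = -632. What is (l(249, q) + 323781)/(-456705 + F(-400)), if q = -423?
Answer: -1922685/2282893 ≈ -0.84221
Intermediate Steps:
F(O) = 632/5 (F(O) = -⅕*(-632) = 632/5)
l(X, r) = X*(-5 + X)
(l(249, q) + 323781)/(-456705 + F(-400)) = (249*(-5 + 249) + 323781)/(-456705 + 632/5) = (249*244 + 323781)/(-2282893/5) = (60756 + 323781)*(-5/2282893) = 384537*(-5/2282893) = -1922685/2282893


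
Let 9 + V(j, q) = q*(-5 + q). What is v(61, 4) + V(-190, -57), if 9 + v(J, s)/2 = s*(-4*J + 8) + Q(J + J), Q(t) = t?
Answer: 1863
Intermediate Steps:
V(j, q) = -9 + q*(-5 + q)
v(J, s) = -18 + 4*J + 2*s*(8 - 4*J) (v(J, s) = -18 + 2*(s*(-4*J + 8) + (J + J)) = -18 + 2*(s*(8 - 4*J) + 2*J) = -18 + 2*(2*J + s*(8 - 4*J)) = -18 + (4*J + 2*s*(8 - 4*J)) = -18 + 4*J + 2*s*(8 - 4*J))
v(61, 4) + V(-190, -57) = (-18 + 4*61 + 16*4 - 8*61*4) + (-9 + (-57)² - 5*(-57)) = (-18 + 244 + 64 - 1952) + (-9 + 3249 + 285) = -1662 + 3525 = 1863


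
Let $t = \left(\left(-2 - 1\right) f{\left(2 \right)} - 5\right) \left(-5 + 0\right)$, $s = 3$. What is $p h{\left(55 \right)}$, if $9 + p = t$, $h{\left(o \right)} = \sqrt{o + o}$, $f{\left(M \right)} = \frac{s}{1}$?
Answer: $61 \sqrt{110} \approx 639.77$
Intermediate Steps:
$f{\left(M \right)} = 3$ ($f{\left(M \right)} = \frac{3}{1} = 3 \cdot 1 = 3$)
$t = 70$ ($t = \left(\left(-2 - 1\right) 3 - 5\right) \left(-5 + 0\right) = \left(\left(-3\right) 3 - 5\right) \left(-5\right) = \left(-9 - 5\right) \left(-5\right) = \left(-14\right) \left(-5\right) = 70$)
$h{\left(o \right)} = \sqrt{2} \sqrt{o}$ ($h{\left(o \right)} = \sqrt{2 o} = \sqrt{2} \sqrt{o}$)
$p = 61$ ($p = -9 + 70 = 61$)
$p h{\left(55 \right)} = 61 \sqrt{2} \sqrt{55} = 61 \sqrt{110}$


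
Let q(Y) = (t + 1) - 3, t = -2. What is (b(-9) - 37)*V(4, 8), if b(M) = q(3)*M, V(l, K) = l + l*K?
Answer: -36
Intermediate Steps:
V(l, K) = l + K*l
q(Y) = -4 (q(Y) = (-2 + 1) - 3 = -1 - 3 = -4)
b(M) = -4*M
(b(-9) - 37)*V(4, 8) = (-4*(-9) - 37)*(4*(1 + 8)) = (36 - 37)*(4*9) = -1*36 = -36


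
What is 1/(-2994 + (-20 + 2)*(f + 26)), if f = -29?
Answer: -1/2940 ≈ -0.00034014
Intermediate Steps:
1/(-2994 + (-20 + 2)*(f + 26)) = 1/(-2994 + (-20 + 2)*(-29 + 26)) = 1/(-2994 - 18*(-3)) = 1/(-2994 + 54) = 1/(-2940) = -1/2940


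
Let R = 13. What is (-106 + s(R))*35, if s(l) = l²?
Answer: 2205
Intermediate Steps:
(-106 + s(R))*35 = (-106 + 13²)*35 = (-106 + 169)*35 = 63*35 = 2205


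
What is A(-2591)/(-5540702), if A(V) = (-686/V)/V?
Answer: 343/18598144731631 ≈ 1.8443e-11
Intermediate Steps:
A(V) = -686/V²
A(-2591)/(-5540702) = -686/(-2591)²/(-5540702) = -686*1/6713281*(-1/5540702) = -686/6713281*(-1/5540702) = 343/18598144731631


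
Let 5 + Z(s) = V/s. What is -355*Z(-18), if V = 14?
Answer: 18460/9 ≈ 2051.1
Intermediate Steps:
Z(s) = -5 + 14/s
-355*Z(-18) = -355*(-5 + 14/(-18)) = -355*(-5 + 14*(-1/18)) = -355*(-5 - 7/9) = -355*(-52/9) = 18460/9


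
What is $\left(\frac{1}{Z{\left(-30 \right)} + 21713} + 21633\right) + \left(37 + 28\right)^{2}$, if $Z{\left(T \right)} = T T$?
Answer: $\frac{584726955}{22613} \approx 25858.0$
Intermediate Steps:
$Z{\left(T \right)} = T^{2}$
$\left(\frac{1}{Z{\left(-30 \right)} + 21713} + 21633\right) + \left(37 + 28\right)^{2} = \left(\frac{1}{\left(-30\right)^{2} + 21713} + 21633\right) + \left(37 + 28\right)^{2} = \left(\frac{1}{900 + 21713} + 21633\right) + 65^{2} = \left(\frac{1}{22613} + 21633\right) + 4225 = \frac{489187030}{22613} + 4225 = \frac{584726955}{22613}$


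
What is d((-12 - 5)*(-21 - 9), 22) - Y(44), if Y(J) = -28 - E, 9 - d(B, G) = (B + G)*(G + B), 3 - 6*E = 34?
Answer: -1697953/6 ≈ -2.8299e+5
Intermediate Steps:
E = -31/6 (E = ½ - ⅙*34 = ½ - 17/3 = -31/6 ≈ -5.1667)
d(B, G) = 9 - (B + G)² (d(B, G) = 9 - (B + G)*(G + B) = 9 - (B + G)*(B + G) = 9 - (B + G)²)
Y(J) = -137/6 (Y(J) = -28 - 1*(-31/6) = -28 + 31/6 = -137/6)
d((-12 - 5)*(-21 - 9), 22) - Y(44) = (9 - ((-12 - 5)*(-21 - 9) + 22)²) - 1*(-137/6) = (9 - (-17*(-30) + 22)²) + 137/6 = (9 - (510 + 22)²) + 137/6 = (9 - 1*532²) + 137/6 = (9 - 1*283024) + 137/6 = (9 - 283024) + 137/6 = -283015 + 137/6 = -1697953/6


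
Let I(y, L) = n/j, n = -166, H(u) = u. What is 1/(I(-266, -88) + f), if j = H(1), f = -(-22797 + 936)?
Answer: 1/21695 ≈ 4.6094e-5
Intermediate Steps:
f = 21861 (f = -1*(-21861) = 21861)
j = 1
I(y, L) = -166 (I(y, L) = -166/1 = -166*1 = -166)
1/(I(-266, -88) + f) = 1/(-166 + 21861) = 1/21695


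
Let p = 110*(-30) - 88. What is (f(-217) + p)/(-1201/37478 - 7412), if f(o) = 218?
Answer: 118805260/277788137 ≈ 0.42768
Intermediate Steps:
p = -3388 (p = -3300 - 88 = -3388)
(f(-217) + p)/(-1201/37478 - 7412) = (218 - 3388)/(-1201/37478 - 7412) = -3170/(-1201*1/37478 - 7412) = -3170/(-1201/37478 - 7412) = -3170/(-277788137/37478) = -3170*(-37478/277788137) = 118805260/277788137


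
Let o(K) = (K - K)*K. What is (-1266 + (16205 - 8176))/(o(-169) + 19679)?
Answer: 6763/19679 ≈ 0.34367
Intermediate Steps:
o(K) = 0 (o(K) = 0*K = 0)
(-1266 + (16205 - 8176))/(o(-169) + 19679) = (-1266 + (16205 - 8176))/(0 + 19679) = (-1266 + 8029)/19679 = 6763*(1/19679) = 6763/19679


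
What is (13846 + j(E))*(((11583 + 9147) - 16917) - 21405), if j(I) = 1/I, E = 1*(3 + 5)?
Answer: -243581031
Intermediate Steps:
E = 8 (E = 1*8 = 8)
(13846 + j(E))*(((11583 + 9147) - 16917) - 21405) = (13846 + 1/8)*(((11583 + 9147) - 16917) - 21405) = (13846 + ⅛)*((20730 - 16917) - 21405) = 110769*(3813 - 21405)/8 = (110769/8)*(-17592) = -243581031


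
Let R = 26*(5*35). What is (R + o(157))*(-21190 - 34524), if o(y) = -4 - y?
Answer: -244528746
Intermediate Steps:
R = 4550 (R = 26*175 = 4550)
(R + o(157))*(-21190 - 34524) = (4550 + (-4 - 1*157))*(-21190 - 34524) = (4550 + (-4 - 157))*(-55714) = (4550 - 161)*(-55714) = 4389*(-55714) = -244528746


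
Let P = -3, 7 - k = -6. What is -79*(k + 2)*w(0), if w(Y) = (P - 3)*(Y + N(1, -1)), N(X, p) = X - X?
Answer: 0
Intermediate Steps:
k = 13 (k = 7 - 1*(-6) = 7 + 6 = 13)
N(X, p) = 0
w(Y) = -6*Y (w(Y) = (-3 - 3)*(Y + 0) = -6*Y)
-79*(k + 2)*w(0) = -79*(13 + 2)*(-6*0) = -1185*0 = -79*0 = 0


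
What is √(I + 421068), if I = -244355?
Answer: √176713 ≈ 420.37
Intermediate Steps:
√(I + 421068) = √(-244355 + 421068) = √176713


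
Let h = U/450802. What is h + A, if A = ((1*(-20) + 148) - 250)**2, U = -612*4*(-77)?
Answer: 304996612/20491 ≈ 14884.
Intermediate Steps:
U = 188496 (U = -34*72*(-77) = -2448*(-77) = 188496)
h = 8568/20491 (h = 188496/450802 = 188496*(1/450802) = 8568/20491 ≈ 0.41813)
A = 14884 (A = ((-20 + 148) - 250)**2 = (128 - 250)**2 = (-122)**2 = 14884)
h + A = 8568/20491 + 14884 = 304996612/20491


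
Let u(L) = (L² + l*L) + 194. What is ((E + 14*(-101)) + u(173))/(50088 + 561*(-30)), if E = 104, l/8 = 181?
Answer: 279317/33258 ≈ 8.3985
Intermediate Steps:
l = 1448 (l = 8*181 = 1448)
u(L) = 194 + L² + 1448*L (u(L) = (L² + 1448*L) + 194 = 194 + L² + 1448*L)
((E + 14*(-101)) + u(173))/(50088 + 561*(-30)) = ((104 + 14*(-101)) + (194 + 173² + 1448*173))/(50088 + 561*(-30)) = ((104 - 1414) + (194 + 29929 + 250504))/(50088 - 16830) = (-1310 + 280627)/33258 = 279317*(1/33258) = 279317/33258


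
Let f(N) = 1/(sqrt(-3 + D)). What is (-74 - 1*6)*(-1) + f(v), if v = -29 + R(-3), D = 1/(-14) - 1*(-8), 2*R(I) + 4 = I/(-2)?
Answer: 80 + sqrt(966)/69 ≈ 80.450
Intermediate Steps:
R(I) = -2 - I/4 (R(I) = -2 + (I/(-2))/2 = -2 + (I*(-1/2))/2 = -2 + (-I/2)/2 = -2 - I/4)
D = 111/14 (D = -1/14 + 8 = 111/14 ≈ 7.9286)
v = -121/4 (v = -29 + (-2 - 1/4*(-3)) = -29 + (-2 + 3/4) = -29 - 5/4 = -121/4 ≈ -30.250)
f(N) = sqrt(966)/69 (f(N) = 1/(sqrt(-3 + 111/14)) = 1/(sqrt(69/14)) = 1/(sqrt(966)/14) = sqrt(966)/69)
(-74 - 1*6)*(-1) + f(v) = (-74 - 1*6)*(-1) + sqrt(966)/69 = (-74 - 6)*(-1) + sqrt(966)/69 = -80*(-1) + sqrt(966)/69 = 80 + sqrt(966)/69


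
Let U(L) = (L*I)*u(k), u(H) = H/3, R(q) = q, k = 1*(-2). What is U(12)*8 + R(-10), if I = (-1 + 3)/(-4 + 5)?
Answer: -138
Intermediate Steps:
k = -2
I = 2 (I = 2/1 = 2*1 = 2)
u(H) = H/3 (u(H) = H*(⅓) = H/3)
U(L) = -4*L/3 (U(L) = (L*2)*((⅓)*(-2)) = (2*L)*(-⅔) = -4*L/3)
U(12)*8 + R(-10) = -4/3*12*8 - 10 = -16*8 - 10 = -128 - 10 = -138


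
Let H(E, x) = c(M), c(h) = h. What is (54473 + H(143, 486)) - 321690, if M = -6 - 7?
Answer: -267230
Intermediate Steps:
M = -13
H(E, x) = -13
(54473 + H(143, 486)) - 321690 = (54473 - 13) - 321690 = 54460 - 321690 = -267230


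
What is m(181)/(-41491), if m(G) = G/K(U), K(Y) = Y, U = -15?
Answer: 181/622365 ≈ 0.00029083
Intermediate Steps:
m(G) = -G/15 (m(G) = G/(-15) = G*(-1/15) = -G/15)
m(181)/(-41491) = -1/15*181/(-41491) = -181/15*(-1/41491) = 181/622365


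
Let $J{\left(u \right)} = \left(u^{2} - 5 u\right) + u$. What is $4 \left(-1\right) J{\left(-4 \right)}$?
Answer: $-128$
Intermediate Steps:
$J{\left(u \right)} = u^{2} - 4 u$
$4 \left(-1\right) J{\left(-4 \right)} = 4 \left(-1\right) \left(- 4 \left(-4 - 4\right)\right) = - 4 \left(\left(-4\right) \left(-8\right)\right) = \left(-4\right) 32 = -128$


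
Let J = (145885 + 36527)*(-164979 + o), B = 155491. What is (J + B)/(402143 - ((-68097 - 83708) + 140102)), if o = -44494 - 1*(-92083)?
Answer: -21413189189/413846 ≈ -51742.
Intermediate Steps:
o = 47589 (o = -44494 + 92083 = 47589)
J = -21413344680 (J = (145885 + 36527)*(-164979 + 47589) = 182412*(-117390) = -21413344680)
(J + B)/(402143 - ((-68097 - 83708) + 140102)) = (-21413344680 + 155491)/(402143 - ((-68097 - 83708) + 140102)) = -21413189189/(402143 - (-151805 + 140102)) = -21413189189/(402143 - 1*(-11703)) = -21413189189/(402143 + 11703) = -21413189189/413846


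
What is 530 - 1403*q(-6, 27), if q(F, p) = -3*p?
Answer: 114173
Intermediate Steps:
530 - 1403*q(-6, 27) = 530 - (-4209)*27 = 530 - 1403*(-81) = 530 + 113643 = 114173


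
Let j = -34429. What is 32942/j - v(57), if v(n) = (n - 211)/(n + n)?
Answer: 773339/1962453 ≈ 0.39407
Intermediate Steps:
v(n) = (-211 + n)/(2*n) (v(n) = (-211 + n)/((2*n)) = (-211 + n)*(1/(2*n)) = (-211 + n)/(2*n))
32942/j - v(57) = 32942/(-34429) - (-211 + 57)/(2*57) = 32942*(-1/34429) - (-154)/(2*57) = -32942/34429 - 1*(-77/57) = -32942/34429 + 77/57 = 773339/1962453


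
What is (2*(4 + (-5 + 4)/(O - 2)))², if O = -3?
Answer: 1764/25 ≈ 70.560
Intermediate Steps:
(2*(4 + (-5 + 4)/(O - 2)))² = (2*(4 + (-5 + 4)/(-3 - 2)))² = (2*(4 - 1/(-5)))² = (2*(4 - 1*(-⅕)))² = (2*(4 + ⅕))² = (2*(21/5))² = (42/5)² = 1764/25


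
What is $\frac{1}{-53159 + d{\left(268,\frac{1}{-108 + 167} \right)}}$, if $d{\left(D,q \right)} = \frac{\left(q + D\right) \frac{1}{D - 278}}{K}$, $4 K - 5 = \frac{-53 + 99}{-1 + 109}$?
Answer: $- \frac{86435}{4596505969} \approx -1.8805 \cdot 10^{-5}$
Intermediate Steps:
$K = \frac{293}{216}$ ($K = \frac{5}{4} + \frac{\left(-53 + 99\right) \frac{1}{-1 + 109}}{4} = \frac{5}{4} + \frac{46 \cdot \frac{1}{108}}{4} = \frac{5}{4} + \frac{1}{4} \cdot \frac{23}{54} = \frac{5}{4} + \frac{23}{216} = \frac{293}{216} \approx 1.3565$)
$d{\left(D,q \right)} = \frac{216 \left(D + q\right)}{293 \left(-278 + D\right)}$ ($d{\left(D,q \right)} = \frac{\left(q + D\right) \frac{1}{D - 278}}{\frac{293}{216}} = \frac{D + q}{-278 + D} \frac{216}{293} = \frac{216 \left(D + q\right)}{293 \left(-278 + D\right)}$)
$\frac{1}{-53159 + d{\left(268,\frac{1}{-108 + 167} \right)}} = \frac{1}{-53159 + \frac{216 \left(268 + \frac{1}{-108 + 167}\right)}{293 \left(-278 + 268\right)}} = \frac{1}{-53159 + \frac{216 \left(268 + \frac{1}{59}\right)}{293 \left(-10\right)}} = \frac{1}{-53159 + \frac{216}{293} \left(- \frac{1}{10}\right) \left(268 + \frac{1}{59}\right)} = \frac{1}{-53159 + \frac{216}{293} \left(- \frac{1}{10}\right) \frac{15813}{59}} = \frac{1}{-53159 - \frac{1707804}{86435}} = \frac{1}{- \frac{4596505969}{86435}} = - \frac{86435}{4596505969}$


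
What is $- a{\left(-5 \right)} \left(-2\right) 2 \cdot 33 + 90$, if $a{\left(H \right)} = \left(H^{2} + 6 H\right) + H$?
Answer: $-1230$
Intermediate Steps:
$a{\left(H \right)} = H^{2} + 7 H$
$- a{\left(-5 \right)} \left(-2\right) 2 \cdot 33 + 90 = - - 5 \left(7 - 5\right) \left(-2\right) 2 \cdot 33 + 90 = - \left(-5\right) 2 \left(-2\right) 2 \cdot 33 + 90 = - \left(-10\right) \left(-2\right) 2 \cdot 33 + 90 = - 20 \cdot 2 \cdot 33 + 90 = \left(-1\right) 40 \cdot 33 + 90 = \left(-40\right) 33 + 90 = -1320 + 90 = -1230$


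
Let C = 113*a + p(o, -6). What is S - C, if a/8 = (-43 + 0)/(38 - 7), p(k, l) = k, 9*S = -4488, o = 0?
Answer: 70240/93 ≈ 755.27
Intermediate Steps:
S = -1496/3 (S = (⅑)*(-4488) = -1496/3 ≈ -498.67)
a = -344/31 (a = 8*((-43 + 0)/(38 - 7)) = 8*(-43/31) = -344/31 ≈ -11.097)
C = -38872/31 (C = 113*(-344/31) + 0 = -38872/31 + 0 = -38872/31 ≈ -1253.9)
S - C = -1496/3 - 1*(-38872/31) = -1496/3 + 38872/31 = 70240/93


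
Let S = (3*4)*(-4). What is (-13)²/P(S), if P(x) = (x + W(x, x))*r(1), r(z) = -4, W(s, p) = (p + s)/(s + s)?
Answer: 169/188 ≈ 0.89894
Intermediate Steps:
W(s, p) = (p + s)/(2*s) (W(s, p) = (p + s)/((2*s)) = (p + s)*(1/(2*s)) = (p + s)/(2*s))
S = -48 (S = 12*(-4) = -48)
P(x) = -4 - 4*x (P(x) = (x + (x + x)/(2*x))*(-4) = (x + (2*x)/(2*x))*(-4) = (x + 1)*(-4) = (1 + x)*(-4) = -4 - 4*x)
(-13)²/P(S) = (-13)²/(-4 - 4*(-48)) = 169/(-4 + 192) = 169/188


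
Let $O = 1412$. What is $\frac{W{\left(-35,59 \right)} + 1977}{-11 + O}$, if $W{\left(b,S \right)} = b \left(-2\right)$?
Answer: $\frac{2047}{1401} \approx 1.4611$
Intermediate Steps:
$W{\left(b,S \right)} = - 2 b$
$\frac{W{\left(-35,59 \right)} + 1977}{-11 + O} = \frac{\left(-2\right) \left(-35\right) + 1977}{-11 + 1412} = \frac{70 + 1977}{1401} = 2047 \cdot \frac{1}{1401} = \frac{2047}{1401}$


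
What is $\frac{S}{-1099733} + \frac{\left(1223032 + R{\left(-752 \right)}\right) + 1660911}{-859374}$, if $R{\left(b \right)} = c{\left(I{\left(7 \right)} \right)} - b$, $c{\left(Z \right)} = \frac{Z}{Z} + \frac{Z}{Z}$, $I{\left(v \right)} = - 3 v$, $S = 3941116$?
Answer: $- \frac{6559289107285}{945081947142} \approx -6.9404$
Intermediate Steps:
$c{\left(Z \right)} = 2$ ($c{\left(Z \right)} = 1 + 1 = 2$)
$R{\left(b \right)} = 2 - b$
$\frac{S}{-1099733} + \frac{\left(1223032 + R{\left(-752 \right)}\right) + 1660911}{-859374} = \frac{3941116}{-1099733} + \frac{\left(1223032 + \left(2 - -752\right)\right) + 1660911}{-859374} = 3941116 \left(- \frac{1}{1099733}\right) + \left(\left(1223032 + \left(2 + 752\right)\right) + 1660911\right) \left(- \frac{1}{859374}\right) = - \frac{3941116}{1099733} + \left(\left(1223032 + 754\right) + 1660911\right) \left(- \frac{1}{859374}\right) = - \frac{3941116}{1099733} + \left(1223786 + 1660911\right) \left(- \frac{1}{859374}\right) = - \frac{3941116}{1099733} + 2884697 \left(- \frac{1}{859374}\right) = - \frac{3941116}{1099733} - \frac{2884697}{859374} = - \frac{6559289107285}{945081947142}$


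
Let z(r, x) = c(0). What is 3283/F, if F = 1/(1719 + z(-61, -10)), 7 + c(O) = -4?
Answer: 5607364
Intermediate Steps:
c(O) = -11 (c(O) = -7 - 4 = -11)
z(r, x) = -11
F = 1/1708 (F = 1/(1719 - 11) = 1/1708 ≈ 0.00058548)
3283/F = 3283/(1/1708) = 3283*1708 = 5607364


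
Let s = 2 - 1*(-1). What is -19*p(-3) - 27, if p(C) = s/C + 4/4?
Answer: -27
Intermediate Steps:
s = 3 (s = 2 + 1 = 3)
p(C) = 1 + 3/C (p(C) = 3/C + 4/4 = 3/C + 4*(¼) = 3/C + 1 = 1 + 3/C)
-19*p(-3) - 27 = -19*(3 - 3)/(-3) - 27 = -(-19)*0/3 - 27 = -19*0 - 27 = 0 - 27 = -27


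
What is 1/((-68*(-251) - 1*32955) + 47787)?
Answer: 1/31900 ≈ 3.1348e-5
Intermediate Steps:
1/((-68*(-251) - 1*32955) + 47787) = 1/((17068 - 32955) + 47787) = 1/(-15887 + 47787) = 1/31900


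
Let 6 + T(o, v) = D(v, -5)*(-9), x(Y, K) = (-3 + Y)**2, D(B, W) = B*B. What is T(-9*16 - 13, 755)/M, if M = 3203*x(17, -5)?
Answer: -5130231/627788 ≈ -8.1719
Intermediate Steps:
D(B, W) = B**2
T(o, v) = -6 - 9*v**2 (T(o, v) = -6 + v**2*(-9) = -6 - 9*v**2)
M = 627788 (M = 3203*(-3 + 17)**2 = 3203*14**2 = 3203*196 = 627788)
T(-9*16 - 13, 755)/M = (-6 - 9*755**2)/627788 = (-6 - 9*570025)*(1/627788) = (-6 - 5130225)*(1/627788) = -5130231*1/627788 = -5130231/627788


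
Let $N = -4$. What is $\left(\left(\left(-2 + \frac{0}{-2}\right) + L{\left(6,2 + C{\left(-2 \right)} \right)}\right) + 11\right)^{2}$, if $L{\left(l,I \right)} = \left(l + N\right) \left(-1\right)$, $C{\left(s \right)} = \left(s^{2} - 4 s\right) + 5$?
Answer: $49$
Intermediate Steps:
$C{\left(s \right)} = 5 + s^{2} - 4 s$
$L{\left(l,I \right)} = 4 - l$ ($L{\left(l,I \right)} = \left(l - 4\right) \left(-1\right) = \left(-4 + l\right) \left(-1\right) = 4 - l$)
$\left(\left(\left(-2 + \frac{0}{-2}\right) + L{\left(6,2 + C{\left(-2 \right)} \right)}\right) + 11\right)^{2} = \left(\left(\left(-2 + \frac{0}{-2}\right) + \left(4 - 6\right)\right) + 11\right)^{2} = \left(\left(\left(-2 + 0 \left(- \frac{1}{2}\right)\right) + \left(4 - 6\right)\right) + 11\right)^{2} = \left(\left(\left(-2 + 0\right) - 2\right) + 11\right)^{2} = \left(\left(-2 - 2\right) + 11\right)^{2} = \left(-4 + 11\right)^{2} = 7^{2} = 49$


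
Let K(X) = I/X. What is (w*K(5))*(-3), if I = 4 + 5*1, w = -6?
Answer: 162/5 ≈ 32.400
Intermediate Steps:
I = 9 (I = 4 + 5 = 9)
K(X) = 9/X
(w*K(5))*(-3) = -54/5*(-3) = 162/5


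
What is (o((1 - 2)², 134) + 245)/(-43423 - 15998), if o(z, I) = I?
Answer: -379/59421 ≈ -0.0063782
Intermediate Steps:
(o((1 - 2)², 134) + 245)/(-43423 - 15998) = (134 + 245)/(-43423 - 15998) = 379/(-59421) = 379*(-1/59421) = -379/59421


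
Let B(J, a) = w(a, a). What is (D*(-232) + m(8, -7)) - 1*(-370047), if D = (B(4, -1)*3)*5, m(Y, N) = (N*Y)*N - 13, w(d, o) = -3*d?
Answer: 359986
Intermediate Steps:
B(J, a) = -3*a
m(Y, N) = -13 + Y*N² (m(Y, N) = Y*N² - 13 = -13 + Y*N²)
D = 45 (D = (-3*(-1)*3)*5 = (3*3)*5 = 9*5 = 45)
(D*(-232) + m(8, -7)) - 1*(-370047) = (45*(-232) + (-13 + 8*(-7)²)) - 1*(-370047) = (-10440 + (-13 + 8*49)) + 370047 = (-10440 + (-13 + 392)) + 370047 = (-10440 + 379) + 370047 = -10061 + 370047 = 359986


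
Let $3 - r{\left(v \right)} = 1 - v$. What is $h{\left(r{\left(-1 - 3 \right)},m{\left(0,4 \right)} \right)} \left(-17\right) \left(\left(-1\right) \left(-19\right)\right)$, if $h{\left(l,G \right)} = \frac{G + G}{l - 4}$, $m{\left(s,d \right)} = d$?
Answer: $\frac{1292}{3} \approx 430.67$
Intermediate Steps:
$r{\left(v \right)} = 2 + v$ ($r{\left(v \right)} = 3 - \left(1 - v\right) = 3 + \left(-1 + v\right) = 2 + v$)
$h{\left(l,G \right)} = \frac{2 G}{-4 + l}$
$h{\left(r{\left(-1 - 3 \right)},m{\left(0,4 \right)} \right)} \left(-17\right) \left(\left(-1\right) \left(-19\right)\right) = 2 \cdot 4 \frac{1}{-4 + \left(2 - 4\right)} \left(-17\right) \left(\left(-1\right) \left(-19\right)\right) = 2 \cdot 4 \frac{1}{-4 + \left(2 - 4\right)} \left(-17\right) 19 = 2 \cdot 4 \frac{1}{-4 - 2} \left(-17\right) 19 = 2 \cdot 4 \frac{1}{-6} \left(-17\right) 19 = 2 \cdot 4 \left(- \frac{1}{6}\right) \left(-17\right) 19 = \left(- \frac{4}{3}\right) \left(-17\right) 19 = \frac{68}{3} \cdot 19 = \frac{1292}{3}$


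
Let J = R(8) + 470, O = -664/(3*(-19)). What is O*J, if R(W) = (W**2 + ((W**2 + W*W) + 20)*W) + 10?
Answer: 382464/19 ≈ 20130.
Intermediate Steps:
O = 664/57 (O = -664/(-57) = -664*(-1/57) = 664/57 ≈ 11.649)
R(W) = 10 + W**2 + W*(20 + 2*W**2) (R(W) = (W**2 + ((W**2 + W**2) + 20)*W) + 10 = (W**2 + (2*W**2 + 20)*W) + 10 = (W**2 + (20 + 2*W**2)*W) + 10 = (W**2 + W*(20 + 2*W**2)) + 10 = 10 + W**2 + W*(20 + 2*W**2))
J = 1728 (J = (10 + 8**2 + 2*8**3 + 20*8) + 470 = (10 + 64 + 2*512 + 160) + 470 = (10 + 64 + 1024 + 160) + 470 = 1258 + 470 = 1728)
O*J = (664/57)*1728 = 382464/19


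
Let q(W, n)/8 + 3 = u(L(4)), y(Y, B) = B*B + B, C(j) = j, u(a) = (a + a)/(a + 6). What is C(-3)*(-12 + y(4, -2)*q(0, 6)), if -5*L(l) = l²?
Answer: 2028/7 ≈ 289.71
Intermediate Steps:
L(l) = -l²/5
u(a) = 2*a/(6 + a) (u(a) = (2*a)/(6 + a) = 2*a/(6 + a))
y(Y, B) = B + B² (y(Y, B) = B² + B = B + B²)
q(W, n) = -296/7 (q(W, n) = -24 + 8*(2*(-⅕*4²)/(6 - ⅕*4²)) = -24 + 8*(2*(-⅕*16)/(6 - ⅕*16)) = -24 + 8*(2*(-16/5)/(6 - 16/5)) = -24 + 8*(2*(-16/5)/(14/5)) = -24 + 8*(2*(-16/5)*(5/14)) = -24 + 8*(-16/7) = -24 - 128/7 = -296/7)
C(-3)*(-12 + y(4, -2)*q(0, 6)) = -3*(-12 - 2*(1 - 2)*(-296/7)) = -3*(-12 - 2*(-1)*(-296/7)) = -3*(-12 + 2*(-296/7)) = -3*(-12 - 592/7) = -3*(-676/7) = 2028/7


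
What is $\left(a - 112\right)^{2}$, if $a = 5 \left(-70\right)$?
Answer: $213444$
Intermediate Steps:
$a = -350$
$\left(a - 112\right)^{2} = \left(-350 - 112\right)^{2} = \left(-462\right)^{2} = 213444$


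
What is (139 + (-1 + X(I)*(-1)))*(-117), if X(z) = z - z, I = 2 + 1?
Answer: -16146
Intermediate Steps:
I = 3
X(z) = 0
(139 + (-1 + X(I)*(-1)))*(-117) = (139 + (-1 + 0*(-1)))*(-117) = (139 + (-1 + 0))*(-117) = (139 - 1)*(-117) = 138*(-117) = -16146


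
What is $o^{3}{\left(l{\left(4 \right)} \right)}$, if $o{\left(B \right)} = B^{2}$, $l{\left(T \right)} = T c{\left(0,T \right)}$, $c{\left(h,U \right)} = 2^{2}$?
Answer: $16777216$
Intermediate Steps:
$c{\left(h,U \right)} = 4$
$l{\left(T \right)} = 4 T$ ($l{\left(T \right)} = T 4 = 4 T$)
$o^{3}{\left(l{\left(4 \right)} \right)} = \left(\left(4 \cdot 4\right)^{2}\right)^{3} = \left(16^{2}\right)^{3} = 256^{3} = 16777216$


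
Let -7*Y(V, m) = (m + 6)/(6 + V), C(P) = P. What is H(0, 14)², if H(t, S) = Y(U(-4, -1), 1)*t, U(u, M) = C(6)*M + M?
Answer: 0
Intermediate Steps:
U(u, M) = 7*M (U(u, M) = 6*M + M = 7*M)
Y(V, m) = -(6 + m)/(7*(6 + V)) (Y(V, m) = -(m + 6)/(7*(6 + V)) = -(6 + m)/(7*(6 + V)))
H(t, S) = t (H(t, S) = ((-6 - 1*1)/(7*(6 + 7*(-1))))*t = ((-6 - 1)/(7*(6 - 7)))*t = ((⅐)*(-7)/(-1))*t = ((⅐)*(-1)*(-7))*t = 1*t = t)
H(0, 14)² = 0² = 0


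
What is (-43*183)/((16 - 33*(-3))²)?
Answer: -7869/13225 ≈ -0.59501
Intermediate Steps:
(-43*183)/((16 - 33*(-3))²) = -7869/(16 + 99)² = -7869/(115²) = -7869/13225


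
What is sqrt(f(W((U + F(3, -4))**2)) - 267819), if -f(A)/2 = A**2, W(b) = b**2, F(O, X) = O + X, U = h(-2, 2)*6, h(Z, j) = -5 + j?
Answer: 37*I*sqrt(24811829) ≈ 1.843e+5*I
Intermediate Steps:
U = -18 (U = (-5 + 2)*6 = -3*6 = -18)
f(A) = -2*A**2
sqrt(f(W((U + F(3, -4))**2)) - 267819) = sqrt(-2*(-18 + (3 - 4))**8 - 267819) = sqrt(-2*(-18 - 1)**8 - 267819) = sqrt(-2*(((-19)**2)**2)**2 - 267819) = sqrt(-2*(361**2)**2 - 267819) = sqrt(-2*130321**2 - 267819) = sqrt(-2*16983563041 - 267819) = sqrt(-33967126082 - 267819) = sqrt(-33967393901) = 37*I*sqrt(24811829)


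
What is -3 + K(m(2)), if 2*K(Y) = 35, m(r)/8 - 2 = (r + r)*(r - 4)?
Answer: 29/2 ≈ 14.500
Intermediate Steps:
m(r) = 16 + 16*r*(-4 + r) (m(r) = 16 + 8*((r + r)*(r - 4)) = 16 + 8*((2*r)*(-4 + r)) = 16 + 8*(2*r*(-4 + r)) = 16 + 16*r*(-4 + r))
K(Y) = 35/2 (K(Y) = (½)*35 = 35/2)
-3 + K(m(2)) = -3 + 35/2 = 29/2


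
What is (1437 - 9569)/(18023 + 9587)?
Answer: -4066/13805 ≈ -0.29453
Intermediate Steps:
(1437 - 9569)/(18023 + 9587) = -8132/27610 = -8132*1/27610 = -4066/13805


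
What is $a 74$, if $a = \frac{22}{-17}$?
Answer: $- \frac{1628}{17} \approx -95.765$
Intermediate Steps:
$a = - \frac{22}{17}$ ($a = 22 \left(- \frac{1}{17}\right) = - \frac{22}{17} \approx -1.2941$)
$a 74 = \left(- \frac{22}{17}\right) 74 = - \frac{1628}{17}$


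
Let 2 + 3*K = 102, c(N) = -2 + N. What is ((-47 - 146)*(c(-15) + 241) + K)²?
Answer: 16795123216/9 ≈ 1.8661e+9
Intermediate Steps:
K = 100/3 (K = -⅔ + (⅓)*102 = -⅔ + 34 = 100/3 ≈ 33.333)
((-47 - 146)*(c(-15) + 241) + K)² = ((-47 - 146)*((-2 - 15) + 241) + 100/3)² = (-193*(-17 + 241) + 100/3)² = (-193*224 + 100/3)² = (-43232 + 100/3)² = (-129596/3)² = 16795123216/9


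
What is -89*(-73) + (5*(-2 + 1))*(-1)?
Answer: 6502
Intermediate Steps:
-89*(-73) + (5*(-2 + 1))*(-1) = 6497 + (5*(-1))*(-1) = 6497 - 5*(-1) = 6497 + 5 = 6502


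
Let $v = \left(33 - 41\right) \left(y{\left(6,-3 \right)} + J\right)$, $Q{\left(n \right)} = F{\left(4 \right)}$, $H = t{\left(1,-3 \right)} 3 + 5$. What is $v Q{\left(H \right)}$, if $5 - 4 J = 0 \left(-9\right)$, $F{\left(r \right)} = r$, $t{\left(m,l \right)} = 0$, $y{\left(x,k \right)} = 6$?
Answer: $-232$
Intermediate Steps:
$H = 5$ ($H = 0 \cdot 3 + 5 = 0 + 5 = 5$)
$J = \frac{5}{4}$ ($J = \frac{5}{4} - \frac{0 \left(-9\right)}{4} = \frac{5}{4} - 0 = \frac{5}{4} + 0 = \frac{5}{4} \approx 1.25$)
$Q{\left(n \right)} = 4$
$v = -58$ ($v = \left(33 - 41\right) \left(6 + \frac{5}{4}\right) = \left(-8\right) \frac{29}{4} = -58$)
$v Q{\left(H \right)} = \left(-58\right) 4 = -232$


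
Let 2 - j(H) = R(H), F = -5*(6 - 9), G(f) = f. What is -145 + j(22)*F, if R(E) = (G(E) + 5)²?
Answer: -11050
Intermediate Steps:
F = 15 (F = -5*(-3) = 15)
R(E) = (5 + E)² (R(E) = (E + 5)² = (5 + E)²)
j(H) = 2 - (5 + H)²
-145 + j(22)*F = -145 + (2 - (5 + 22)²)*15 = -145 + (2 - 1*27²)*15 = -145 + (2 - 1*729)*15 = -145 + (2 - 729)*15 = -145 - 727*15 = -145 - 10905 = -11050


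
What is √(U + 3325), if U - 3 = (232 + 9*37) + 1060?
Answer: √4953 ≈ 70.378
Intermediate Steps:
U = 1628 (U = 3 + ((232 + 9*37) + 1060) = 3 + ((232 + 333) + 1060) = 3 + (565 + 1060) = 3 + 1625 = 1628)
√(U + 3325) = √(1628 + 3325) = √4953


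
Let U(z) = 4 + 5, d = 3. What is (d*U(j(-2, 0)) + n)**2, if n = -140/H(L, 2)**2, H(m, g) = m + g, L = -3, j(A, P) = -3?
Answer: 12769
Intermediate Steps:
U(z) = 9
H(m, g) = g + m
n = -140 (n = -140/(2 - 3)**2 = -140/((-1)**2) = -140/1 = -140*1 = -140)
(d*U(j(-2, 0)) + n)**2 = (3*9 - 140)**2 = (27 - 140)**2 = (-113)**2 = 12769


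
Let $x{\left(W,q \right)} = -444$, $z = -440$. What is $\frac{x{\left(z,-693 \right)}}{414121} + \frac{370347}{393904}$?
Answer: $\frac{153193576611}{163123918384} \approx 0.93912$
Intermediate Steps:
$\frac{x{\left(z,-693 \right)}}{414121} + \frac{370347}{393904} = - \frac{444}{414121} + \frac{370347}{393904} = \frac{153193576611}{163123918384}$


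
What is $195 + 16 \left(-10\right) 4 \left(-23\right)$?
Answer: $14915$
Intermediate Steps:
$195 + 16 \left(-10\right) 4 \left(-23\right) = 195 - -14720 = 195 + 14720 = 14915$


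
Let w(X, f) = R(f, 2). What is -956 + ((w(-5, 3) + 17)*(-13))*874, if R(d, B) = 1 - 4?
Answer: -160024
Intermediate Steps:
R(d, B) = -3
w(X, f) = -3
-956 + ((w(-5, 3) + 17)*(-13))*874 = -956 + ((-3 + 17)*(-13))*874 = -956 + (14*(-13))*874 = -956 - 182*874 = -956 - 159068 = -160024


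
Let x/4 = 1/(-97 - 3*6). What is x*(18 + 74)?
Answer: -16/5 ≈ -3.2000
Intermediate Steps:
x = -4/115 (x = 4/(-97 - 3*6) = 4/(-97 - 18) = 4/(-115) = 4*(-1/115) = -4/115 ≈ -0.034783)
x*(18 + 74) = -4*(18 + 74)/115 = -4/115*92 = -16/5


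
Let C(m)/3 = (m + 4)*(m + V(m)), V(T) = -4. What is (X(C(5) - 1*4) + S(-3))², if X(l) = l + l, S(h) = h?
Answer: 1849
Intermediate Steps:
C(m) = 3*(-4 + m)*(4 + m) (C(m) = 3*((m + 4)*(m - 4)) = 3*((4 + m)*(-4 + m)) = 3*((-4 + m)*(4 + m)) = 3*(-4 + m)*(4 + m))
X(l) = 2*l
(X(C(5) - 1*4) + S(-3))² = (2*((-48 + 3*5²) - 1*4) - 3)² = (2*((-48 + 3*25) - 4) - 3)² = (2*((-48 + 75) - 4) - 3)² = (2*(27 - 4) - 3)² = (2*23 - 3)² = (46 - 3)² = 43² = 1849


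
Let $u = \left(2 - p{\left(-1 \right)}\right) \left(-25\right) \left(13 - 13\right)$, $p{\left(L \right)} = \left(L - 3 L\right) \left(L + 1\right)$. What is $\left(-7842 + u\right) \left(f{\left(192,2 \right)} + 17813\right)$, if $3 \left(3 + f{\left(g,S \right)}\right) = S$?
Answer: $-139671248$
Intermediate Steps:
$f{\left(g,S \right)} = -3 + \frac{S}{3}$
$p{\left(L \right)} = - 2 L \left(1 + L\right)$
$u = 0$ ($u = \left(2 - \left(-2\right) \left(-1\right) \left(1 - 1\right)\right) \left(-25\right) \left(13 - 13\right) = \left(2 - \left(-2\right) \left(-1\right) 0\right) \left(-25\right) \left(13 - 13\right) = \left(2 - 0\right) \left(-25\right) 0 = \left(2 + 0\right) \left(-25\right) 0 = 2 \left(-25\right) 0 = \left(-50\right) 0 = 0$)
$\left(-7842 + u\right) \left(f{\left(192,2 \right)} + 17813\right) = \left(-7842 + 0\right) \left(\left(-3 + \frac{1}{3} \cdot 2\right) + 17813\right) = - 7842 \left(\left(-3 + \frac{2}{3}\right) + 17813\right) = - 7842 \left(- \frac{7}{3} + 17813\right) = \left(-7842\right) \frac{53432}{3} = -139671248$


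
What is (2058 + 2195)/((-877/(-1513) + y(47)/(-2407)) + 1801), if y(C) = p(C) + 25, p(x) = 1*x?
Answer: 15488537123/6560867594 ≈ 2.3607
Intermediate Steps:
p(x) = x
y(C) = 25 + C (y(C) = C + 25 = 25 + C)
(2058 + 2195)/((-877/(-1513) + y(47)/(-2407)) + 1801) = (2058 + 2195)/((-877/(-1513) + (25 + 47)/(-2407)) + 1801) = 4253/((-877*(-1/1513) + 72*(-1/2407)) + 1801) = 4253/((877/1513 - 72/2407) + 1801) = 4253/(2002003/3641791 + 1801) = 4253/(6560867594/3641791) = 4253*(3641791/6560867594) = 15488537123/6560867594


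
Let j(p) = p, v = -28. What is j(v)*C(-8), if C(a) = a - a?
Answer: 0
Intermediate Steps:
C(a) = 0
j(v)*C(-8) = -28*0 = 0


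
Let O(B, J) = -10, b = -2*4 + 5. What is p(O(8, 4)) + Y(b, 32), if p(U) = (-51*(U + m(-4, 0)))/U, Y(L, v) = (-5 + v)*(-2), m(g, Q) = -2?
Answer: -576/5 ≈ -115.20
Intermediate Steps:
b = -3 (b = -8 + 5 = -3)
Y(L, v) = 10 - 2*v
p(U) = (102 - 51*U)/U (p(U) = (-51*(U - 2))/U = (-51*(-2 + U))/U = (102 - 51*U)/U)
p(O(8, 4)) + Y(b, 32) = (-51 + 102/(-10)) + (10 - 2*32) = (-51 + 102*(-⅒)) + (10 - 64) = (-51 - 51/5) - 54 = -306/5 - 54 = -576/5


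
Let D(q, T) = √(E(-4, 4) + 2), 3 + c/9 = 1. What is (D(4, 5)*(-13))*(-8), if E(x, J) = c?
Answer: 416*I ≈ 416.0*I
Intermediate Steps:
c = -18 (c = -27 + 9*1 = -27 + 9 = -18)
E(x, J) = -18
D(q, T) = 4*I (D(q, T) = √(-18 + 2) = √(-16) = 4*I)
(D(4, 5)*(-13))*(-8) = ((4*I)*(-13))*(-8) = -52*I*(-8) = 416*I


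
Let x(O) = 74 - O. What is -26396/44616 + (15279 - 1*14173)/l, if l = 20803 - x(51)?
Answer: -15598862/28972515 ≈ -0.53840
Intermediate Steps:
l = 20780 (l = 20803 - (74 - 1*51) = 20803 - (74 - 51) = 20803 - 1*23 = 20803 - 23 = 20780)
-26396/44616 + (15279 - 1*14173)/l = -26396/44616 + (15279 - 1*14173)/20780 = -26396*1/44616 + (15279 - 14173)*(1/20780) = -6599/11154 + 1106*(1/20780) = -6599/11154 + 553/10390 = -15598862/28972515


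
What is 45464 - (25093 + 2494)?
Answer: 17877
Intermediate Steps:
45464 - (25093 + 2494) = 45464 - 1*27587 = 45464 - 27587 = 17877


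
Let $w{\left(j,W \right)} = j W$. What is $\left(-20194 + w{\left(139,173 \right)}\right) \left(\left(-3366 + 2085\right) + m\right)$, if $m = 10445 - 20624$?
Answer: $-44155380$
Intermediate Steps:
$m = -10179$
$w{\left(j,W \right)} = W j$
$\left(-20194 + w{\left(139,173 \right)}\right) \left(\left(-3366 + 2085\right) + m\right) = \left(-20194 + 173 \cdot 139\right) \left(\left(-3366 + 2085\right) - 10179\right) = \left(-20194 + 24047\right) \left(-1281 - 10179\right) = 3853 \left(-11460\right) = -44155380$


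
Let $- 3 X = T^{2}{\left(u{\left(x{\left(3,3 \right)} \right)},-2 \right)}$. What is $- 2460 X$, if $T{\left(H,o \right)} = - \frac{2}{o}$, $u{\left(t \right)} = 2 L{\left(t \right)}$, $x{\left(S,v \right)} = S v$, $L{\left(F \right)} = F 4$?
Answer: $820$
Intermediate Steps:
$L{\left(F \right)} = 4 F$
$u{\left(t \right)} = 8 t$ ($u{\left(t \right)} = 2 \cdot 4 t = 8 t$)
$X = - \frac{1}{3}$ ($X = - \frac{\left(- \frac{2}{-2}\right)^{2}}{3} = - \frac{\left(\left(-2\right) \left(- \frac{1}{2}\right)\right)^{2}}{3} = - \frac{1^{2}}{3} = \left(- \frac{1}{3}\right) 1 = - \frac{1}{3} \approx -0.33333$)
$- 2460 X = \left(-2460\right) \left(- \frac{1}{3}\right) = 820$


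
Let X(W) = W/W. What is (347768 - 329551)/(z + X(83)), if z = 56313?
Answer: 18217/56314 ≈ 0.32349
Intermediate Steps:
X(W) = 1
(347768 - 329551)/(z + X(83)) = (347768 - 329551)/(56313 + 1) = 18217/56314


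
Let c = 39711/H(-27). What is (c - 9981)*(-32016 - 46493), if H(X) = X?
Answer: 8091608594/9 ≈ 8.9907e+8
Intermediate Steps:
c = -13237/9 (c = 39711/(-27) = 39711*(-1/27) = -13237/9 ≈ -1470.8)
(c - 9981)*(-32016 - 46493) = (-13237/9 - 9981)*(-32016 - 46493) = -103066/9*(-78509) = 8091608594/9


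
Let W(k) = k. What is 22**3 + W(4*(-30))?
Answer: 10528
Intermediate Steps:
22**3 + W(4*(-30)) = 22**3 + 4*(-30) = 10648 - 120 = 10528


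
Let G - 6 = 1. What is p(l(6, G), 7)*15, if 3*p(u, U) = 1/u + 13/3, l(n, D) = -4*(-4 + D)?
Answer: 85/4 ≈ 21.250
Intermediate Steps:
G = 7 (G = 6 + 1 = 7)
l(n, D) = 16 - 4*D
p(u, U) = 13/9 + 1/(3*u) (p(u, U) = (1/u + 13/3)/3 = (13/3 + 1/u)/3 = 13/9 + 1/(3*u))
p(l(6, G), 7)*15 = ((3 + 13*(16 - 4*7))/(9*(16 - 4*7)))*15 = ((3 + 13*(16 - 28))/(9*(16 - 28)))*15 = ((⅑)*(3 + 13*(-12))/(-12))*15 = ((⅑)*(-1/12)*(3 - 156))*15 = ((⅑)*(-1/12)*(-153))*15 = (17/12)*15 = 85/4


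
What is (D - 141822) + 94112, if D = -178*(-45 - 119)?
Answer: -18518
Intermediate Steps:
D = 29192 (D = -178*(-164) = 29192)
(D - 141822) + 94112 = (29192 - 141822) + 94112 = -112630 + 94112 = -18518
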